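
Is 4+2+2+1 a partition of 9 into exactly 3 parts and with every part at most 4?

No

The parts sum to 9, and the condition 'there are exactly 3 summands' is violated.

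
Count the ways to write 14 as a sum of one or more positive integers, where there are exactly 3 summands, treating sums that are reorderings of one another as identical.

16

The partitions of 14 that satisfy the conditions:
12+1+1
11+2+1
10+3+1
10+2+2
9+4+1
9+3+2
8+5+1
8+4+2
8+3+3
7+6+1
7+5+2
7+4+3
6+6+2
6+5+3
6+4+4
5+5+4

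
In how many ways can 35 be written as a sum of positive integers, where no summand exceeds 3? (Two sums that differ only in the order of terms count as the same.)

120

There are 120 such partitions.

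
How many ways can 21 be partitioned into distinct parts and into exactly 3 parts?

A partial list (first 12 by largest part):
18,2,1
17,3,1
16,4,1
16,3,2
15,5,1
15,4,2
14,6,1
14,5,2
14,4,3
13,7,1
13,6,2
13,5,3
…and 15 more, for 27 total.

27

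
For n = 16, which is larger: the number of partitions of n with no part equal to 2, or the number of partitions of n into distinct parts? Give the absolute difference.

64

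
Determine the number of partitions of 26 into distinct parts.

A full systematic count gives 165.

165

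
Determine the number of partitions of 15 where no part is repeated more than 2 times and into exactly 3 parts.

18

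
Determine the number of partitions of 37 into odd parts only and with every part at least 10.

3

The partitions of 37 that satisfy the conditions:
37
11 + 11 + 15
11 + 13 + 13
Counting gives 3.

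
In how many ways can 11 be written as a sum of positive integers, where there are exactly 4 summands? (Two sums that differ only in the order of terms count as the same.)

The partitions of 11 that satisfy the conditions:
8, 1, 1, 1
7, 2, 1, 1
6, 3, 1, 1
6, 2, 2, 1
5, 4, 1, 1
5, 3, 2, 1
5, 2, 2, 2
4, 4, 2, 1
4, 3, 3, 1
4, 3, 2, 2
3, 3, 3, 2

11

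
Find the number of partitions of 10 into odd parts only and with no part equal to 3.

The partitions of 10 that satisfy the conditions:
1, 9
1, 1, 1, 7
5, 5
1, 1, 1, 1, 1, 5
1, 1, 1, 1, 1, 1, 1, 1, 1, 1
That's 5 in total.

5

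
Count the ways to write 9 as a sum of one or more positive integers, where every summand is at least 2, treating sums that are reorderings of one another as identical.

8

Enumerating:
9
2,7
3,6
4,5
2,2,5
2,3,4
3,3,3
2,2,2,3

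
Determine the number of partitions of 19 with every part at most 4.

94

Counting exhaustively, 94 partitions satisfy the conditions.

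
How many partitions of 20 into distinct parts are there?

64

There are too many to list fully; the first 12 (by largest part) are:
20
19 + 1
18 + 2
17 + 3
17 + 2 + 1
16 + 4
16 + 3 + 1
15 + 5
15 + 4 + 1
15 + 3 + 2
14 + 6
14 + 5 + 1
…and 52 more, for 64 total.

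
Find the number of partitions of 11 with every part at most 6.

44

A partial list (first 12 by largest part):
6, 5
6, 4, 1
6, 3, 2
6, 3, 1, 1
6, 2, 2, 1
6, 2, 1, 1, 1
6, 1, 1, 1, 1, 1
5, 5, 1
5, 4, 2
5, 4, 1, 1
5, 3, 3
5, 3, 2, 1
…and 32 more, for 44 total.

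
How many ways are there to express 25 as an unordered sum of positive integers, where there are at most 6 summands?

A full systematic count gives 612.

612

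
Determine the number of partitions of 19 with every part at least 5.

10

They are:
19
14, 5
13, 6
12, 7
11, 8
10, 9
9, 5, 5
8, 6, 5
7, 7, 5
7, 6, 6
That's 10 in total.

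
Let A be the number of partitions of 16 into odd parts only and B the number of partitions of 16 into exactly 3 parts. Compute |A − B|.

Partitions of 16 into odd parts only: 32.
Partitions of 16 into exactly 3 parts: 21.
|32 − 21| = 11.

11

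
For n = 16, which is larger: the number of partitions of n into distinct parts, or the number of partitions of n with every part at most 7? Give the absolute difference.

Partitions of 16 into distinct parts: 32.
Partitions of 16 with every part at most 7: 164.
|32 − 164| = 132.

132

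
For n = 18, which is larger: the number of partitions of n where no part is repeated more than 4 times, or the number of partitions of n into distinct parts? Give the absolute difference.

Partitions of 18 where no part is repeated more than 4 times: 262.
Partitions of 18 into distinct parts: 46.
|262 − 46| = 216.

216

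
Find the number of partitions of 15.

Systematic enumeration (by largest part, then next-largest, …) yields 176.

176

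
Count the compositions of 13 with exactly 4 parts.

By stars and bars with positive parts, the count is C(12,3) = 220.

220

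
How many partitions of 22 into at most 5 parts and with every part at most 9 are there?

Direct enumeration gives 102 partitions.

102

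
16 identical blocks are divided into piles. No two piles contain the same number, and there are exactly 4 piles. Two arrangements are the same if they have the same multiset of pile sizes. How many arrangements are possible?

Enumerating:
10, 3, 2, 1
9, 4, 2, 1
8, 5, 2, 1
8, 4, 3, 1
7, 6, 2, 1
7, 5, 3, 1
7, 4, 3, 2
6, 5, 4, 1
6, 5, 3, 2
Counting gives 9.

9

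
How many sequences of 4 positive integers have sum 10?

By stars and bars with positive parts, the count is C(9,3) = 84.

84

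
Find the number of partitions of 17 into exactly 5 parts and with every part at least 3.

They are:
5,3,3,3,3
4,4,3,3,3

2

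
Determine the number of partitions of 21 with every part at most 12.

725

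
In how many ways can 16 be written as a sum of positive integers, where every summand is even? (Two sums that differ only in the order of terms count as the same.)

22

Enumerating:
16
14 + 2
12 + 4
12 + 2 + 2
10 + 6
10 + 4 + 2
10 + 2 + 2 + 2
8 + 8
8 + 6 + 2
8 + 4 + 4
8 + 4 + 2 + 2
8 + 2 + 2 + 2 + 2
6 + 6 + 4
6 + 6 + 2 + 2
6 + 4 + 4 + 2
6 + 4 + 2 + 2 + 2
6 + 2 + 2 + 2 + 2 + 2
4 + 4 + 4 + 4
4 + 4 + 4 + 2 + 2
4 + 4 + 2 + 2 + 2 + 2
4 + 2 + 2 + 2 + 2 + 2 + 2
2 + 2 + 2 + 2 + 2 + 2 + 2 + 2
Counting gives 22.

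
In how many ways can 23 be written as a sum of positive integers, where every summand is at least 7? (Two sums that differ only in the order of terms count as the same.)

8

The partitions of 23 that satisfy the conditions:
23
7, 16
8, 15
9, 14
10, 13
11, 12
7, 7, 9
7, 8, 8
That's 8 in total.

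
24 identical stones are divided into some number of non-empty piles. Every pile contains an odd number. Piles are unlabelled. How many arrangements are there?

Systematic enumeration (by largest part, then next-largest, …) yields 122.

122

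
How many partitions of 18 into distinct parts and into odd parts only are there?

5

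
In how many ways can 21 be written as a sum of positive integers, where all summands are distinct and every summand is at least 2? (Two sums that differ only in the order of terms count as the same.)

41

There are too many to list fully; the first 12 (by largest part) are:
21
19 + 2
18 + 3
17 + 4
16 + 5
16 + 3 + 2
15 + 6
15 + 4 + 2
14 + 7
14 + 5 + 2
14 + 4 + 3
13 + 8
…and 29 more, for 41 total.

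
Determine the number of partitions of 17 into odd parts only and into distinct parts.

5

They are:
17
1, 3, 13
1, 5, 11
1, 7, 9
3, 5, 9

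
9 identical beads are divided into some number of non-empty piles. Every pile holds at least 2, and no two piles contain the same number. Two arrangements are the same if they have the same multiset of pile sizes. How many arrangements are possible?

Listing the qualifying partitions of 9:
9
2, 7
3, 6
4, 5
2, 3, 4

5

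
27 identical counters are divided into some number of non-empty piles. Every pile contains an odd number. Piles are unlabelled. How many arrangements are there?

Counting exhaustively, 192 partitions satisfy the conditions.

192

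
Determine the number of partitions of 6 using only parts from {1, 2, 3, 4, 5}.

The partitions of 6 that satisfy the conditions:
5 + 1
4 + 2
4 + 1 + 1
3 + 3
3 + 2 + 1
3 + 1 + 1 + 1
2 + 2 + 2
2 + 2 + 1 + 1
2 + 1 + 1 + 1 + 1
1 + 1 + 1 + 1 + 1 + 1

10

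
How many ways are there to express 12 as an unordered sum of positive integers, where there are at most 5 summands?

47

A partial list (first 12 by largest part):
12
11 + 1
10 + 2
10 + 1 + 1
9 + 3
9 + 2 + 1
9 + 1 + 1 + 1
8 + 4
8 + 3 + 1
8 + 2 + 2
8 + 2 + 1 + 1
8 + 1 + 1 + 1 + 1
…and 35 more, for 47 total.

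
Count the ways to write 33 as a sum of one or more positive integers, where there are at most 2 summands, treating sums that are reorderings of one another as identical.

17

Listing the qualifying partitions of 33:
33
32, 1
31, 2
30, 3
29, 4
28, 5
27, 6
26, 7
25, 8
24, 9
23, 10
22, 11
21, 12
20, 13
19, 14
18, 15
17, 16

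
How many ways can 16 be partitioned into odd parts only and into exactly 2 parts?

4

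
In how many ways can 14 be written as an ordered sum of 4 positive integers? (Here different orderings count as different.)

286

A composition of 14 into 4 positive parts is chosen by placing 3 dividers among the 13 gaps between 14 units: C(13,3) = 286.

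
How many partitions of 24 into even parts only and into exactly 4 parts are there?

Listing the qualifying partitions of 24:
18 + 2 + 2 + 2
16 + 4 + 2 + 2
14 + 6 + 2 + 2
14 + 4 + 4 + 2
12 + 8 + 2 + 2
12 + 6 + 4 + 2
12 + 4 + 4 + 4
10 + 10 + 2 + 2
10 + 8 + 4 + 2
10 + 6 + 6 + 2
10 + 6 + 4 + 4
8 + 8 + 6 + 2
8 + 8 + 4 + 4
8 + 6 + 6 + 4
6 + 6 + 6 + 6

15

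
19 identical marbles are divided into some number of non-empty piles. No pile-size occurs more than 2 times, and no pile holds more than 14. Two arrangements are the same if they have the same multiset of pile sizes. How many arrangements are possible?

153

There are 153 such partitions.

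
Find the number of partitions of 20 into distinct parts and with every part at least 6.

Listing the qualifying partitions of 20:
20
6, 14
7, 13
8, 12
9, 11

5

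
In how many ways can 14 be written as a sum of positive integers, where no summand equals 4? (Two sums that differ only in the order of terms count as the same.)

93

Enumerating by decreasing first part gives 93 partitions in all.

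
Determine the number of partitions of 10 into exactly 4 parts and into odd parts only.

3

Listing the qualifying partitions of 10:
7+1+1+1
5+3+1+1
3+3+3+1
Counting gives 3.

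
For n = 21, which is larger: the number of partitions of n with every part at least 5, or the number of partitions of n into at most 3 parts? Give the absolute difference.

33

Partitions of 21 with every part at least 5: 15.
Partitions of 21 into at most 3 parts: 48.
|15 − 48| = 33.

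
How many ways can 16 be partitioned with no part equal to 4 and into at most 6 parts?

Systematic enumeration (by largest part, then next-largest, …) yields 89.

89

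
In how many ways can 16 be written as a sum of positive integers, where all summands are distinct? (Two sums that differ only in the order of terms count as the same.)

32

A partial list (first 12 by largest part):
16
15 + 1
14 + 2
13 + 3
13 + 2 + 1
12 + 4
12 + 3 + 1
11 + 5
11 + 4 + 1
11 + 3 + 2
10 + 6
10 + 5 + 1
…and 20 more, for 32 total.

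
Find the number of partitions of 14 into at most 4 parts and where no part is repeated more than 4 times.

47

There are too many to list fully; the first 12 (by largest part) are:
14
13, 1
12, 2
12, 1, 1
11, 3
11, 2, 1
11, 1, 1, 1
10, 4
10, 3, 1
10, 2, 2
10, 2, 1, 1
9, 5
…and 35 more, for 47 total.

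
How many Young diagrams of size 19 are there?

490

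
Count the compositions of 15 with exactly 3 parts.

91

A composition of 15 into 3 positive parts is chosen by placing 2 dividers among the 14 gaps between 15 units: C(14,2) = 91.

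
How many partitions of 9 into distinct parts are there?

They are:
9
1,8
2,7
3,6
1,2,6
4,5
1,3,5
2,3,4

8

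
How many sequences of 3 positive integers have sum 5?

6

A composition of 5 into 3 positive parts is chosen by placing 2 dividers among the 4 gaps between 5 units: C(4,2) = 6.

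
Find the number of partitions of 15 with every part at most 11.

169

Systematic enumeration (by largest part, then next-largest, …) yields 169.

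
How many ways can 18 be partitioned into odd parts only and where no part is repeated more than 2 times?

They are:
17, 1
15, 3
13, 5
13, 3, 1, 1
11, 7
11, 5, 1, 1
11, 3, 3, 1
9, 9
9, 7, 1, 1
9, 5, 3, 1
7, 7, 3, 1
7, 5, 5, 1
7, 5, 3, 3
5, 5, 3, 3, 1, 1

14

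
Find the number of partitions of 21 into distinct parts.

A full systematic count gives 76.

76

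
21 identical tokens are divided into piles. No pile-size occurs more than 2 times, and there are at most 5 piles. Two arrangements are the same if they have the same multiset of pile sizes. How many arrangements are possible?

184

Direct enumeration gives 184 partitions.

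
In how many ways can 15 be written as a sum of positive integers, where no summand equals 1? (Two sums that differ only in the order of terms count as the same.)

41

A partial list (first 12 by largest part):
15
13+2
12+3
11+4
11+2+2
10+5
10+3+2
9+6
9+4+2
9+3+3
9+2+2+2
8+7
…and 29 more, for 41 total.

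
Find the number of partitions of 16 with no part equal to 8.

Direct enumeration gives 209 partitions.

209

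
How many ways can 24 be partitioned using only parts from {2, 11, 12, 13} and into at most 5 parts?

Listing the qualifying partitions of 24:
13,11
12,12
11,11,2
That's 3 in total.

3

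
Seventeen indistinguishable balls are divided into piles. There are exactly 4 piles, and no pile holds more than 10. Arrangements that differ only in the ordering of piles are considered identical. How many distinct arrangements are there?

There are too many to list fully; the first 12 (by largest part) are:
10,5,1,1
10,4,2,1
10,3,3,1
10,3,2,2
9,6,1,1
9,5,2,1
9,4,3,1
9,4,2,2
9,3,3,2
8,7,1,1
8,6,2,1
8,5,3,1
…and 20 more, for 32 total.

32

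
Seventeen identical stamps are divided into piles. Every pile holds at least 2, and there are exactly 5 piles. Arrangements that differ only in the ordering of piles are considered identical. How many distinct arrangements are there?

13

Enumerating:
9,2,2,2,2
8,3,2,2,2
7,4,2,2,2
7,3,3,2,2
6,5,2,2,2
6,4,3,2,2
6,3,3,3,2
5,5,3,2,2
5,4,4,2,2
5,4,3,3,2
5,3,3,3,3
4,4,4,3,2
4,4,3,3,3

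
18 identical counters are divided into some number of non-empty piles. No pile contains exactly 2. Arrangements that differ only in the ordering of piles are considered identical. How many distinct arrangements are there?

Systematic enumeration (by largest part, then next-largest, …) yields 154.

154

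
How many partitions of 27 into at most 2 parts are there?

Enumerating:
27
26+1
25+2
24+3
23+4
22+5
21+6
20+7
19+8
18+9
17+10
16+11
15+12
14+13

14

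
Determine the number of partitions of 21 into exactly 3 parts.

37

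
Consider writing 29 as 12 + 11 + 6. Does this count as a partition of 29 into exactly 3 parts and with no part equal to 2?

The parts sum to 29, and the condition 'there are exactly 3 summands' holds; the condition 'no summand equals 2' holds.

Yes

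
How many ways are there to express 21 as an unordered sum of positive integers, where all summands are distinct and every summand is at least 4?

15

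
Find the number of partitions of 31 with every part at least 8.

Listing the qualifying partitions of 31:
31
23+8
22+9
21+10
20+11
19+12
18+13
17+14
16+15
15+8+8
14+9+8
13+10+8
13+9+9
12+11+8
12+10+9
11+11+9
11+10+10
Counting gives 17.

17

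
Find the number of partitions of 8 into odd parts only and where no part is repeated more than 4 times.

4

The partitions of 8 that satisfy the conditions:
7, 1
5, 3
5, 1, 1, 1
3, 3, 1, 1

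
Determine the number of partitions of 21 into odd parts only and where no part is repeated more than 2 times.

20

Listing the qualifying partitions of 21:
21
19, 1, 1
17, 3, 1
15, 5, 1
15, 3, 3
13, 7, 1
13, 5, 3
13, 3, 3, 1, 1
11, 9, 1
11, 7, 3
11, 5, 5
11, 5, 3, 1, 1
9, 9, 3
9, 7, 5
9, 7, 3, 1, 1
9, 5, 5, 1, 1
9, 5, 3, 3, 1
7, 7, 5, 1, 1
7, 7, 3, 3, 1
7, 5, 5, 3, 1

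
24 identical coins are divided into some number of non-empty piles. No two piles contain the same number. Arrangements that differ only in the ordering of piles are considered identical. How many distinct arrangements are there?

122

Systematic enumeration (by largest part, then next-largest, …) yields 122.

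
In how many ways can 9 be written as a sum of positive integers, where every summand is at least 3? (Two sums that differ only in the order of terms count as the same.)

They are:
9
6,3
5,4
3,3,3

4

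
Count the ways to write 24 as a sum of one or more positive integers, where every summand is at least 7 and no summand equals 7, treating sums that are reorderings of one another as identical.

The partitions of 24 that satisfy the conditions:
24
16+8
15+9
14+10
13+11
12+12
8+8+8

7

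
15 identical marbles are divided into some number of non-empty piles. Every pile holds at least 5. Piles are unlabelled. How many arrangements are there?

5

Listing the qualifying partitions of 15:
15
10 + 5
9 + 6
8 + 7
5 + 5 + 5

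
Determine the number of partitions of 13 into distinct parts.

18

They are:
13
12 + 1
11 + 2
10 + 3
10 + 2 + 1
9 + 4
9 + 3 + 1
8 + 5
8 + 4 + 1
8 + 3 + 2
7 + 6
7 + 5 + 1
7 + 4 + 2
7 + 3 + 2 + 1
6 + 5 + 2
6 + 4 + 3
6 + 4 + 2 + 1
5 + 4 + 3 + 1
Counting gives 18.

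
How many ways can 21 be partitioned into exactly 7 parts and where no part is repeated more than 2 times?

14

They are:
1, 1, 2, 2, 3, 3, 9
1, 1, 2, 2, 3, 4, 8
1, 1, 2, 2, 3, 5, 7
1, 1, 2, 2, 4, 4, 7
1, 1, 2, 3, 3, 4, 7
1, 1, 2, 2, 3, 6, 6
1, 1, 2, 2, 4, 5, 6
1, 1, 2, 3, 3, 5, 6
1, 1, 2, 3, 4, 4, 6
1, 2, 2, 3, 3, 4, 6
1, 1, 2, 3, 4, 5, 5
1, 2, 2, 3, 3, 5, 5
1, 1, 3, 3, 4, 4, 5
1, 2, 2, 3, 4, 4, 5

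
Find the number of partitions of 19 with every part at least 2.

Systematic enumeration (by largest part, then next-largest, …) yields 105.

105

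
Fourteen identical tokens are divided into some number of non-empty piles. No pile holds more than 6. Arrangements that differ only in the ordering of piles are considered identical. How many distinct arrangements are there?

Counting exhaustively, 90 partitions satisfy the conditions.

90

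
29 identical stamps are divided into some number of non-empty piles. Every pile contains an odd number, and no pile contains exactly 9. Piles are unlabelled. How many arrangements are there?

Direct enumeration gives 192 partitions.

192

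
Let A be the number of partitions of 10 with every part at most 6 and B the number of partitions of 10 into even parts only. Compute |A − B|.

28

Partitions of 10 with every part at most 6: 35.
Partitions of 10 into even parts only: 7.
|35 − 7| = 28.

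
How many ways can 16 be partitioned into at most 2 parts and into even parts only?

5

Enumerating:
16
14+2
12+4
10+6
8+8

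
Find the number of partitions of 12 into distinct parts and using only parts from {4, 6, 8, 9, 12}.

Listing the qualifying partitions of 12:
12
4+8

2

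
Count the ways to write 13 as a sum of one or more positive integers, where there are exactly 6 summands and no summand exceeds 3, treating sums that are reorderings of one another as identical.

3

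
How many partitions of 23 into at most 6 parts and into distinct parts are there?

104

Systematic enumeration (by largest part, then next-largest, …) yields 104.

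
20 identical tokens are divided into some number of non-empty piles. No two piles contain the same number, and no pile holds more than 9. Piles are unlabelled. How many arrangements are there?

Listing the qualifying partitions of 20:
9+8+3
9+8+2+1
9+7+4
9+7+3+1
9+6+5
9+6+4+1
9+6+3+2
9+5+4+2
9+5+3+2+1
8+7+5
8+7+4+1
8+7+3+2
8+6+5+1
8+6+4+2
8+6+3+2+1
8+5+4+3
8+5+4+2+1
7+6+5+2
7+6+4+3
7+6+4+2+1
7+5+4+3+1
6+5+4+3+2
Counting gives 22.

22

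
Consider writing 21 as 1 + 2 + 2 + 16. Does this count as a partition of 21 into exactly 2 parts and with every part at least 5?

No

The parts sum to 21, and the condition 'there are exactly 2 summands' is violated.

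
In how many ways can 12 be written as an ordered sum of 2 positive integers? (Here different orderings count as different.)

Place 1 bars in the 11 internal gaps of a row of 12 dots: C(11,1) = 11.

11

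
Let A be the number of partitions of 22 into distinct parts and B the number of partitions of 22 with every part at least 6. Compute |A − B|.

78

Partitions of 22 into distinct parts: 89.
Partitions of 22 with every part at least 6: 11.
|89 − 11| = 78.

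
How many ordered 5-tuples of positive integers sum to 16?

Equivalently, choose which 4 of the 15 gaps become plus signs: C(15,4) = 1365.

1365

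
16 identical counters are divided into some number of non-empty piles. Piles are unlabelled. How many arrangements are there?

A full systematic count gives 231.

231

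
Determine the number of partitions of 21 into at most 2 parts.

They are:
21
20, 1
19, 2
18, 3
17, 4
16, 5
15, 6
14, 7
13, 8
12, 9
11, 10

11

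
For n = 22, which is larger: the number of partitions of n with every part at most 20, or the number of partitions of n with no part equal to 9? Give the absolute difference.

99

Partitions of 22 with every part at most 20: 1000.
Partitions of 22 with no part equal to 9: 901.
|1000 − 901| = 99.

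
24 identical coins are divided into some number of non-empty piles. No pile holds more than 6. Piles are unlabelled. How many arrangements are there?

532

A full systematic count gives 532.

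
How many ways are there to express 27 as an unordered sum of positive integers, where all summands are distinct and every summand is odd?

They are:
27
23+3+1
21+5+1
19+7+1
19+5+3
17+9+1
17+7+3
15+11+1
15+9+3
15+7+5
13+11+3
13+9+5
11+9+7
11+7+5+3+1
Counting gives 14.

14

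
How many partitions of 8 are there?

The partitions of 8 that satisfy the conditions:
8
7+1
6+2
6+1+1
5+3
5+2+1
5+1+1+1
4+4
4+3+1
4+2+2
4+2+1+1
4+1+1+1+1
3+3+2
3+3+1+1
3+2+2+1
3+2+1+1+1
3+1+1+1+1+1
2+2+2+2
2+2+2+1+1
2+2+1+1+1+1
2+1+1+1+1+1+1
1+1+1+1+1+1+1+1
Counting gives 22.

22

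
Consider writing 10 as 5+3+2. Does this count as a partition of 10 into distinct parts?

The parts sum to 10, and the condition 'all summands are distinct' holds.

Yes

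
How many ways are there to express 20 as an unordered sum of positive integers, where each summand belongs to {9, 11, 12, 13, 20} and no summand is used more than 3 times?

Enumerating:
20
9,11
Counting gives 2.

2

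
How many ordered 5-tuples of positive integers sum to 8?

A composition of 8 into 5 positive parts is chosen by placing 4 dividers among the 7 gaps between 8 units: C(7,4) = 35.

35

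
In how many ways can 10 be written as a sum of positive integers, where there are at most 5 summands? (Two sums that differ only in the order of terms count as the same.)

There are too many to list fully; the first 12 (by largest part) are:
10
9,1
8,2
8,1,1
7,3
7,2,1
7,1,1,1
6,4
6,3,1
6,2,2
6,2,1,1
6,1,1,1,1
…and 18 more, for 30 total.

30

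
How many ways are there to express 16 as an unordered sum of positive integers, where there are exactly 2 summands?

Listing the qualifying partitions of 16:
15, 1
14, 2
13, 3
12, 4
11, 5
10, 6
9, 7
8, 8

8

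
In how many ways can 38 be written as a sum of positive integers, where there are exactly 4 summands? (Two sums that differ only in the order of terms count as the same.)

411

There are 411 such partitions.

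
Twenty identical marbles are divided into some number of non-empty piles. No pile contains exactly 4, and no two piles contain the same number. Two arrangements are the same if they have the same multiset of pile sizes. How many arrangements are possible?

42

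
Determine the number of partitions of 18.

A full systematic count gives 385.

385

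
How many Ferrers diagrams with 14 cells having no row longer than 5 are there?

70

A partial list (first 12 by largest part):
5,5,4
5,5,3,1
5,5,2,2
5,5,2,1,1
5,5,1,1,1,1
5,4,4,1
5,4,3,2
5,4,3,1,1
5,4,2,2,1
5,4,2,1,1,1
5,4,1,1,1,1,1
5,3,3,3
…and 58 more, for 70 total.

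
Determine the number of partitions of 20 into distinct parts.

A partial list (first 12 by largest part):
20
1,19
2,18
3,17
1,2,17
4,16
1,3,16
5,15
1,4,15
2,3,15
6,14
1,5,14
…and 52 more, for 64 total.

64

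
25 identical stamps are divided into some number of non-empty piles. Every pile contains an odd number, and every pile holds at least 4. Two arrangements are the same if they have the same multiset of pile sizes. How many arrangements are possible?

7

The partitions of 25 that satisfy the conditions:
25
15, 5, 5
13, 7, 5
11, 9, 5
11, 7, 7
9, 9, 7
5, 5, 5, 5, 5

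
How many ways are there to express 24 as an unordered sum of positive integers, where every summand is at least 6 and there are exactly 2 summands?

7

Enumerating:
18,6
17,7
16,8
15,9
14,10
13,11
12,12
Counting gives 7.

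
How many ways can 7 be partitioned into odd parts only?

5

The partitions of 7 that satisfy the conditions:
7
1,1,5
1,3,3
1,1,1,1,3
1,1,1,1,1,1,1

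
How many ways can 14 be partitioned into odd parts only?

They are:
1 + 13
3 + 11
1 + 1 + 1 + 11
5 + 9
1 + 1 + 3 + 9
1 + 1 + 1 + 1 + 1 + 9
7 + 7
1 + 1 + 5 + 7
1 + 3 + 3 + 7
1 + 1 + 1 + 1 + 3 + 7
1 + 1 + 1 + 1 + 1 + 1 + 1 + 7
1 + 3 + 5 + 5
1 + 1 + 1 + 1 + 5 + 5
3 + 3 + 3 + 5
1 + 1 + 1 + 3 + 3 + 5
1 + 1 + 1 + 1 + 1 + 1 + 3 + 5
1 + 1 + 1 + 1 + 1 + 1 + 1 + 1 + 1 + 5
1 + 1 + 3 + 3 + 3 + 3
1 + 1 + 1 + 1 + 1 + 3 + 3 + 3
1 + 1 + 1 + 1 + 1 + 1 + 1 + 1 + 3 + 3
1 + 1 + 1 + 1 + 1 + 1 + 1 + 1 + 1 + 1 + 1 + 3
1 + 1 + 1 + 1 + 1 + 1 + 1 + 1 + 1 + 1 + 1 + 1 + 1 + 1

22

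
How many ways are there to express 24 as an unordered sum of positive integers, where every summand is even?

There are 77 such partitions.

77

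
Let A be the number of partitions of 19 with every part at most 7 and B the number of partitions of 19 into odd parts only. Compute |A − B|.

Partitions of 19 with every part at most 7: 300.
Partitions of 19 into odd parts only: 54.
|300 − 54| = 246.

246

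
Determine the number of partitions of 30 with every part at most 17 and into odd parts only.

265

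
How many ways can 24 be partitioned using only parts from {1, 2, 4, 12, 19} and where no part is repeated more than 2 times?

The partitions of 24 that satisfy the conditions:
19+4+1
19+2+2+1
12+12
12+4+4+2+2
12+4+4+2+1+1

5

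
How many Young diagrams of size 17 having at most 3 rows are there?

33

There are too many to list fully; the first 12 (by largest part) are:
17
16,1
15,2
15,1,1
14,3
14,2,1
13,4
13,3,1
13,2,2
12,5
12,4,1
12,3,2
…and 21 more, for 33 total.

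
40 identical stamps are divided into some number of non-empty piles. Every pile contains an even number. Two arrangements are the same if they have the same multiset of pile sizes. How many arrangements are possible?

627

Enumerating by decreasing first part gives 627 partitions in all.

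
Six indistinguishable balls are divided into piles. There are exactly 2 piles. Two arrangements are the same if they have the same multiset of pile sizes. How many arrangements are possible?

3

The partitions of 6 that satisfy the conditions:
5,1
4,2
3,3
That's 3 in total.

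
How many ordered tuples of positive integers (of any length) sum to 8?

The number of compositions of n is 2^(n−1); here 2^7 = 128.

128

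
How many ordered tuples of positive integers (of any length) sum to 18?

131072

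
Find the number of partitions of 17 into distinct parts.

There are too many to list fully; the first 12 (by largest part) are:
17
16,1
15,2
14,3
14,2,1
13,4
13,3,1
12,5
12,4,1
12,3,2
11,6
11,5,1
…and 26 more, for 38 total.

38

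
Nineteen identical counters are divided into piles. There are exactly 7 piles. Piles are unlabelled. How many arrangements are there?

A partial list (first 12 by largest part):
13, 1, 1, 1, 1, 1, 1
12, 2, 1, 1, 1, 1, 1
11, 3, 1, 1, 1, 1, 1
11, 2, 2, 1, 1, 1, 1
10, 4, 1, 1, 1, 1, 1
10, 3, 2, 1, 1, 1, 1
10, 2, 2, 2, 1, 1, 1
9, 5, 1, 1, 1, 1, 1
9, 4, 2, 1, 1, 1, 1
9, 3, 3, 1, 1, 1, 1
9, 3, 2, 2, 1, 1, 1
9, 2, 2, 2, 2, 1, 1
…and 53 more, for 65 total.

65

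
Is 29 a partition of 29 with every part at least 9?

Yes

The parts sum to 29, and the condition 'every summand is at least 9' holds.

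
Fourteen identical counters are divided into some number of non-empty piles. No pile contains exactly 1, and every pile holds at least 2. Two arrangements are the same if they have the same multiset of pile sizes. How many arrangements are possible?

34

A partial list (first 12 by largest part):
14
12,2
11,3
10,4
10,2,2
9,5
9,3,2
8,6
8,4,2
8,3,3
8,2,2,2
7,7
…and 22 more, for 34 total.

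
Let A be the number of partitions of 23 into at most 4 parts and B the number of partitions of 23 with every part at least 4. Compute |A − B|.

111

Partitions of 23 into at most 4 parts: 150.
Partitions of 23 with every part at least 4: 39.
|150 − 39| = 111.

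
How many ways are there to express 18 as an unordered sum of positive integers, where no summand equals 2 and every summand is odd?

A partial list (first 12 by largest part):
17, 1
15, 3
15, 1, 1, 1
13, 5
13, 3, 1, 1
13, 1, 1, 1, 1, 1
11, 7
11, 5, 1, 1
11, 3, 3, 1
11, 3, 1, 1, 1, 1
11, 1, 1, 1, 1, 1, 1, 1
9, 9
…and 34 more, for 46 total.

46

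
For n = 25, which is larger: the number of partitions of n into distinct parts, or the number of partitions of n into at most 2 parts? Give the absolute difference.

129

Partitions of 25 into distinct parts: 142.
Partitions of 25 into at most 2 parts: 13.
|142 − 13| = 129.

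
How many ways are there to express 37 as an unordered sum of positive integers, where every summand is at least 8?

39

A partial list (first 12 by largest part):
37
29, 8
28, 9
27, 10
26, 11
25, 12
24, 13
23, 14
22, 15
21, 16
21, 8, 8
20, 17
…and 27 more, for 39 total.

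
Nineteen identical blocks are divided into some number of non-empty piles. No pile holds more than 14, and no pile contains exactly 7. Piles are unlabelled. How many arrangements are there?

401

Enumerating by decreasing first part gives 401 partitions in all.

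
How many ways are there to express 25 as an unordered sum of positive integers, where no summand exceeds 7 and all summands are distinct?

2

Enumerating:
7, 6, 5, 4, 3
7, 6, 5, 4, 2, 1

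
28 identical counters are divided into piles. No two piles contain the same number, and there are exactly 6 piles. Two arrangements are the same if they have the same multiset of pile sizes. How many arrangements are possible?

14

They are:
13, 5, 4, 3, 2, 1
12, 6, 4, 3, 2, 1
11, 7, 4, 3, 2, 1
11, 6, 5, 3, 2, 1
10, 8, 4, 3, 2, 1
10, 7, 5, 3, 2, 1
10, 6, 5, 4, 2, 1
9, 8, 5, 3, 2, 1
9, 7, 6, 3, 2, 1
9, 7, 5, 4, 2, 1
9, 6, 5, 4, 3, 1
8, 7, 6, 4, 2, 1
8, 7, 5, 4, 3, 1
8, 6, 5, 4, 3, 2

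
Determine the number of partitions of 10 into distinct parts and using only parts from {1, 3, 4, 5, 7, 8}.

2

Listing the qualifying partitions of 10:
7,3
5,4,1
Counting gives 2.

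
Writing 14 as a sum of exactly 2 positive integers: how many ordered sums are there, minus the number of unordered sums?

Ordered (compositions into 2 parts): C(13,1) = 13.
Partitions of 14 into exactly 2 parts: 7.
Difference: 13 − 7 = 6.

6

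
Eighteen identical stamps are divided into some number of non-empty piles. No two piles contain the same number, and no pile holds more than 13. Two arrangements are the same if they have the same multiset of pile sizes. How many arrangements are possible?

39

A partial list (first 12 by largest part):
13+5
13+4+1
13+3+2
12+6
12+5+1
12+4+2
12+3+2+1
11+7
11+6+1
11+5+2
11+4+3
11+4+2+1
…and 27 more, for 39 total.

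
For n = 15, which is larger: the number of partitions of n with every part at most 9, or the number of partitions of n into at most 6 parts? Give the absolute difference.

Partitions of 15 with every part at most 9: 157.
Partitions of 15 into at most 6 parts: 110.
|157 − 110| = 47.

47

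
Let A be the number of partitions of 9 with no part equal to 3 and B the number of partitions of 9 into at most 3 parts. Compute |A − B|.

Partitions of 9 with no part equal to 3: 19.
Partitions of 9 into at most 3 parts: 12.
|19 − 12| = 7.

7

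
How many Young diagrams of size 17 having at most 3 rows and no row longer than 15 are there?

There are too many to list fully; the first 12 (by largest part) are:
15+2
15+1+1
14+3
14+2+1
13+4
13+3+1
13+2+2
12+5
12+4+1
12+3+2
11+6
11+5+1
…and 19 more, for 31 total.

31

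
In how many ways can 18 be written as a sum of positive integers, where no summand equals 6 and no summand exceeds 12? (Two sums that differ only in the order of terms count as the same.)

289

Counting exhaustively, 289 partitions satisfy the conditions.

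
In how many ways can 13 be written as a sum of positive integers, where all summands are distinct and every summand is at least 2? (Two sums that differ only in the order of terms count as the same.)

Listing the qualifying partitions of 13:
13
11, 2
10, 3
9, 4
8, 5
8, 3, 2
7, 6
7, 4, 2
6, 5, 2
6, 4, 3

10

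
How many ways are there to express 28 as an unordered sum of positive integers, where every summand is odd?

There are 222 such partitions.

222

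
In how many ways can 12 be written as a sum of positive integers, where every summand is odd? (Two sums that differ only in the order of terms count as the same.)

15

Listing the qualifying partitions of 12:
11,1
9,3
9,1,1,1
7,5
7,3,1,1
7,1,1,1,1,1
5,5,1,1
5,3,3,1
5,3,1,1,1,1
5,1,1,1,1,1,1,1
3,3,3,3
3,3,3,1,1,1
3,3,1,1,1,1,1,1
3,1,1,1,1,1,1,1,1,1
1,1,1,1,1,1,1,1,1,1,1,1
That's 15 in total.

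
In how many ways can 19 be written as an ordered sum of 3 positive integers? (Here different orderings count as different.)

153

A composition of 19 into 3 positive parts is chosen by placing 2 dividers among the 18 gaps between 19 units: C(18,2) = 153.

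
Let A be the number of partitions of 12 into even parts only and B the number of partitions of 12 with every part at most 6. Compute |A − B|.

47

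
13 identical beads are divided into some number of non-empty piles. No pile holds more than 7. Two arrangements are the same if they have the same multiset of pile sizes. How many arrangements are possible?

There are 82 such partitions.

82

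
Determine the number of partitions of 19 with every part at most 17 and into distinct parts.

There are too many to list fully; the first 12 (by largest part) are:
2, 17
3, 16
1, 2, 16
4, 15
1, 3, 15
5, 14
1, 4, 14
2, 3, 14
6, 13
1, 5, 13
2, 4, 13
1, 2, 3, 13
…and 40 more, for 52 total.

52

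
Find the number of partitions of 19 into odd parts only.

54

A partial list (first 12 by largest part):
19
1 + 1 + 17
1 + 3 + 15
1 + 1 + 1 + 1 + 15
1 + 5 + 13
3 + 3 + 13
1 + 1 + 1 + 3 + 13
1 + 1 + 1 + 1 + 1 + 1 + 13
1 + 7 + 11
3 + 5 + 11
1 + 1 + 1 + 5 + 11
1 + 1 + 3 + 3 + 11
…and 42 more, for 54 total.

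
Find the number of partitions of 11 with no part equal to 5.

A partial list (first 12 by largest part):
11
10 + 1
9 + 2
9 + 1 + 1
8 + 3
8 + 2 + 1
8 + 1 + 1 + 1
7 + 4
7 + 3 + 1
7 + 2 + 2
7 + 2 + 1 + 1
7 + 1 + 1 + 1 + 1
…and 33 more, for 45 total.

45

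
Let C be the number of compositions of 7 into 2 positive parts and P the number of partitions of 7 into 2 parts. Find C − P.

Ordered (compositions into 2 parts): C(6,1) = 6.
Partitions of 7 into exactly 2 parts: 3.
Difference: 6 − 3 = 3.

3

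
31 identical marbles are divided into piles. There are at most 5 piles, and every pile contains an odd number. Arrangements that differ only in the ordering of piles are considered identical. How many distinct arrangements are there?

82

Counting exhaustively, 82 partitions satisfy the conditions.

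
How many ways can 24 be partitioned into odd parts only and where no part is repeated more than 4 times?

62

A partial list (first 12 by largest part):
23, 1
21, 3
21, 1, 1, 1
19, 5
19, 3, 1, 1
17, 7
17, 5, 1, 1
17, 3, 3, 1
17, 3, 1, 1, 1, 1
15, 9
15, 7, 1, 1
15, 5, 3, 1
…and 50 more, for 62 total.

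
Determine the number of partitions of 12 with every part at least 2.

21

The partitions of 12 that satisfy the conditions:
12
10, 2
9, 3
8, 4
8, 2, 2
7, 5
7, 3, 2
6, 6
6, 4, 2
6, 3, 3
6, 2, 2, 2
5, 5, 2
5, 4, 3
5, 3, 2, 2
4, 4, 4
4, 4, 2, 2
4, 3, 3, 2
4, 2, 2, 2, 2
3, 3, 3, 3
3, 3, 2, 2, 2
2, 2, 2, 2, 2, 2
That's 21 in total.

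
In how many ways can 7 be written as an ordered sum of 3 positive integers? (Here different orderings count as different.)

15

Equivalently, choose which 2 of the 6 gaps become plus signs: C(6,2) = 15.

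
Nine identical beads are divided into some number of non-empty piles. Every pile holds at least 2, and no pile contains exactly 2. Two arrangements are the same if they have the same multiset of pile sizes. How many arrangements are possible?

4

Enumerating:
9
6+3
5+4
3+3+3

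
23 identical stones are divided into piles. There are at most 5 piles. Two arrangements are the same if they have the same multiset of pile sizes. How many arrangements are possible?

291

There are 291 such partitions.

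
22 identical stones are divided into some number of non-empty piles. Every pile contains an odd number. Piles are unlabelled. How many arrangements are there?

Counting exhaustively, 89 partitions satisfy the conditions.

89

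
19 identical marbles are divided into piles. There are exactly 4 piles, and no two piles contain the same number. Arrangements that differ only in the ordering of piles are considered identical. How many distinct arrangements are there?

Enumerating:
13+3+2+1
12+4+2+1
11+5+2+1
11+4+3+1
10+6+2+1
10+5+3+1
10+4+3+2
9+7+2+1
9+6+3+1
9+5+4+1
9+5+3+2
8+7+3+1
8+6+4+1
8+6+3+2
8+5+4+2
7+6+5+1
7+6+4+2
7+5+4+3

18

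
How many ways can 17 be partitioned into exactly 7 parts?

38

There are too many to list fully; the first 12 (by largest part) are:
1, 1, 1, 1, 1, 1, 11
1, 1, 1, 1, 1, 2, 10
1, 1, 1, 1, 1, 3, 9
1, 1, 1, 1, 2, 2, 9
1, 1, 1, 1, 1, 4, 8
1, 1, 1, 1, 2, 3, 8
1, 1, 1, 2, 2, 2, 8
1, 1, 1, 1, 1, 5, 7
1, 1, 1, 1, 2, 4, 7
1, 1, 1, 1, 3, 3, 7
1, 1, 1, 2, 2, 3, 7
1, 1, 2, 2, 2, 2, 7
…and 26 more, for 38 total.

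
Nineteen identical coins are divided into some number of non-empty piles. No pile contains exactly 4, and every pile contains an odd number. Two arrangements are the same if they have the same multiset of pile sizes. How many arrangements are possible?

54

A partial list (first 12 by largest part):
19
17 + 1 + 1
15 + 3 + 1
15 + 1 + 1 + 1 + 1
13 + 5 + 1
13 + 3 + 3
13 + 3 + 1 + 1 + 1
13 + 1 + 1 + 1 + 1 + 1 + 1
11 + 7 + 1
11 + 5 + 3
11 + 5 + 1 + 1 + 1
11 + 3 + 3 + 1 + 1
…and 42 more, for 54 total.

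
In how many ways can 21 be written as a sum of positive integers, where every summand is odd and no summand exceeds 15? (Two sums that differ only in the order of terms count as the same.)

Counting exhaustively, 72 partitions satisfy the conditions.

72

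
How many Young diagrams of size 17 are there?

Direct enumeration gives 297 partitions.

297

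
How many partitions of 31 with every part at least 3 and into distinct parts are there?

Enumerating by decreasing first part gives 103 partitions in all.

103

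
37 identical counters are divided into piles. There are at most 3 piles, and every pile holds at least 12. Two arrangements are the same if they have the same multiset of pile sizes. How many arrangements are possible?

9

Enumerating:
37
25,12
24,13
23,14
22,15
21,16
20,17
19,18
13,12,12
Counting gives 9.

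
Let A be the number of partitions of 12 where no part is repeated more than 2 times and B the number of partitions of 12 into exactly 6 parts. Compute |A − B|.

Partitions of 12 where no part is repeated more than 2 times: 36.
Partitions of 12 into exactly 6 parts: 11.
|36 − 11| = 25.

25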